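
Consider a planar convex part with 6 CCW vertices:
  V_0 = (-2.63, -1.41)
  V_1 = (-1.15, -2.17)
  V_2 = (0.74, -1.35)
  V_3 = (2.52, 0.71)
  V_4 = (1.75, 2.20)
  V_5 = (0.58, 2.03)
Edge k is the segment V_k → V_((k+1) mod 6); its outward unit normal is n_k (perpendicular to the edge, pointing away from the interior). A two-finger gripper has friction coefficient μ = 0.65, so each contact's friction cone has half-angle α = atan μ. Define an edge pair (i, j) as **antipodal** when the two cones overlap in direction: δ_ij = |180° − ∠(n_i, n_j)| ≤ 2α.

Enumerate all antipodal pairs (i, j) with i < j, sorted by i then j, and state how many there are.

count = 6; pairs: (0,3), (0,4), (1,4), (1,5), (2,4), (2,5)

α = atan 0.65 = 33.02°;  2α = 66.05°
n_0 = (-0.4568, -0.8896)
n_1 = (+0.3980, -0.9174)
n_2 = (+0.7567, -0.6538)
n_3 = (+0.8884, +0.4591)
n_4 = (-0.1438, +0.9896)
n_5 = (-0.7311, +0.6822)
  (0,1): δ = 129.36°  ·
  (0,2): δ = 103.65°  ·
  (0,3): δ = 35.49°  ✓
  (0,4): δ = 35.45°  ✓
  (0,5): δ = 74.16°  ·
  (1,2): δ = 154.28°  ·
  (1,3): δ = 86.13°  ·
  (1,4): δ = 15.19°  ✓
  (1,5): δ = 23.53°  ✓
  (2,3): δ = 111.84°  ·
  (2,4): δ = 40.90°  ✓
  (2,5): δ = 2.19°  ✓
  (3,4): δ = 109.06°  ·
  (3,5): δ = 70.35°  ·
  (4,5): δ = 141.29°  ·
antipodal pairs: 6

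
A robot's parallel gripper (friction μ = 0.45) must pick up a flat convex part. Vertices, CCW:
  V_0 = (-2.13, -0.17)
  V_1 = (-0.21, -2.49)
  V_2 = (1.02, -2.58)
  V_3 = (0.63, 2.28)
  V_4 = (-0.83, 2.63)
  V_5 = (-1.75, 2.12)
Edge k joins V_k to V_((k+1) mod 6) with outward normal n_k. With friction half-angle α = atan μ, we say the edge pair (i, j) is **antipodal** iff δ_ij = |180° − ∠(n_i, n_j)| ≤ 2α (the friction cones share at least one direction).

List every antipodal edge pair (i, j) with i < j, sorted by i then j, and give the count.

count = 5; pairs: (0,2), (0,3), (1,3), (1,4), (2,5)

α = atan 0.45 = 24.23°;  2α = 48.46°
n_0 = (-0.7704, -0.6376)
n_1 = (-0.0730, -0.9973)
n_2 = (+0.9968, +0.0800)
n_3 = (+0.2331, +0.9724)
n_4 = (-0.4848, +0.8746)
n_5 = (-0.9865, +0.1637)
  (0,1): δ = 133.80°  ·
  (0,2): δ = 35.02°  ✓
  (0,3): δ = 36.91°  ✓
  (0,4): δ = 79.39°  ·
  (0,5): δ = 130.97°  ·
  (1,2): δ = 81.23°  ·
  (1,3): δ = 9.30°  ✓
  (1,4): δ = 33.19°  ✓
  (1,5): δ = 84.76°  ·
  (2,3): δ = 108.07°  ·
  (2,4): δ = 65.59°  ·
  (2,5): δ = 14.01°  ✓
  (3,4): δ = 137.52°  ·
  (3,5): δ = 85.94°  ·
  (4,5): δ = 128.42°  ·
antipodal pairs: 5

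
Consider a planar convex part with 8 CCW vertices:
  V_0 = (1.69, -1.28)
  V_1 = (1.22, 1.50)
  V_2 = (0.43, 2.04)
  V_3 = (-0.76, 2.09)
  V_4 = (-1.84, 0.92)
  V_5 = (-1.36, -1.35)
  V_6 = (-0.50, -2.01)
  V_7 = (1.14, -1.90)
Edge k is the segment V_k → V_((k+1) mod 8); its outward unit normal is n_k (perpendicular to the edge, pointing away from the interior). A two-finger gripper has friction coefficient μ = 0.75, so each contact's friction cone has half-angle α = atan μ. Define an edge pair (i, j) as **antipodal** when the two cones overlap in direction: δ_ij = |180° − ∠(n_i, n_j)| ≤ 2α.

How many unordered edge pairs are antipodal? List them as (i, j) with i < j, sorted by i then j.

count = 12; pairs: (0,3), (0,4), (0,5), (1,4), (1,5), (1,6), (2,5), (2,6), (2,7), (3,6), (3,7), (4,7)

α = atan 0.75 = 36.87°;  2α = 73.74°
n_0 = (+0.9860, +0.1667)
n_1 = (+0.5643, +0.8256)
n_2 = (+0.0420, +0.9991)
n_3 = (-0.7348, +0.6783)
n_4 = (-0.9784, -0.2069)
n_5 = (-0.6088, -0.7933)
n_6 = (+0.0669, -0.9978)
n_7 = (+0.7481, -0.6636)
  (0,1): δ = 133.95°  ·
  (0,2): δ = 102.00°  ·
  (0,3): δ = 52.31°  ✓
  (0,4): δ = 2.34°  ✓
  (0,5): δ = 42.90°  ✓
  (0,6): δ = 84.24°  ·
  (0,7): δ = 128.83°  ·
  (1,2): δ = 148.05°  ·
  (1,3): δ = 98.36°  ·
  (1,4): δ = 43.71°  ✓
  (1,5): δ = 3.15°  ✓
  (1,6): δ = 38.19°  ✓
  (1,7): δ = 82.78°  ·
  (2,3): δ = 130.30°  ·
  (2,4): δ = 75.65°  ·
  (2,5): δ = 35.10°  ✓
  (2,6): δ = 6.24°  ✓
  (2,7): δ = 50.83°  ✓
  (3,4): δ = 125.35°  ·
  (3,5): δ = 84.79°  ·
  (3,6): δ = 43.45°  ✓
  (3,7): δ = 1.13°  ✓
  (4,5): δ = 139.44°  ·
  (4,6): δ = 98.10°  ·
  (4,7): δ = 53.52°  ✓
  (5,6): δ = 138.66°  ·
  (5,7): δ = 94.07°  ·
  (6,7): δ = 135.41°  ·
antipodal pairs: 12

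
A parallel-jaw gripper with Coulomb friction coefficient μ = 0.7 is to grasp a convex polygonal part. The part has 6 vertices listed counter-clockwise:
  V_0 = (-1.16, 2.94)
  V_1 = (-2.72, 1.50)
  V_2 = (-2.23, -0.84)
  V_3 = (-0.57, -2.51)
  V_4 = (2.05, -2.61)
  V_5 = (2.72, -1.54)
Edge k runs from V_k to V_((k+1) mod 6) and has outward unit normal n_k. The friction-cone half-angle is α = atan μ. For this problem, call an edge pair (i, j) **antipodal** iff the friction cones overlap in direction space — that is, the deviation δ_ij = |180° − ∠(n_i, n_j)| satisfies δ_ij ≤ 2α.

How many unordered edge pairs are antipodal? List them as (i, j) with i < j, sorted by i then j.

α = atan 0.7 = 34.99°;  2α = 69.98°
n_0 = (-0.6783, +0.7348)
n_1 = (-0.9788, -0.2050)
n_2 = (-0.7092, -0.7050)
n_3 = (-0.0381, -0.9993)
n_4 = (+0.8476, -0.5307)
n_5 = (+0.7559, +0.6547)
  (0,1): δ = 120.88°  ·
  (0,2): δ = 87.88°  ·
  (0,3): δ = 44.90°  ✓
  (0,4): δ = 15.24°  ✓
  (0,5): δ = 88.19°  ·
  (1,2): δ = 147.00°  ·
  (1,3): δ = 104.01°  ·
  (1,4): δ = 43.88°  ✓
  (1,5): δ = 29.07°  ✓
  (2,3): δ = 137.01°  ·
  (2,4): δ = 76.88°  ·
  (2,5): δ = 3.93°  ✓
  (3,4): δ = 119.87°  ·
  (3,5): δ = 46.92°  ✓
  (4,5): δ = 107.05°  ·
antipodal pairs: 6

count = 6; pairs: (0,3), (0,4), (1,4), (1,5), (2,5), (3,5)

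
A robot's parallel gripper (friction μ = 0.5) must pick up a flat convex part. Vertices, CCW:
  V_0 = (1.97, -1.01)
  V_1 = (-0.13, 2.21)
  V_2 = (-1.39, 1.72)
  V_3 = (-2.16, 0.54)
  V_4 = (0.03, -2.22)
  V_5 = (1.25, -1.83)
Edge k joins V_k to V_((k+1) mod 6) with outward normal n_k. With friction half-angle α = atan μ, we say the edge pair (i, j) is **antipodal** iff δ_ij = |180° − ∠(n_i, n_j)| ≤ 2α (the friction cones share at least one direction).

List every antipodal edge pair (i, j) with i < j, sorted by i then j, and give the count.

α = atan 0.5 = 26.57°;  2α = 53.13°
n_0 = (+0.8376, +0.5463)
n_1 = (-0.3624, +0.9320)
n_2 = (-0.8375, +0.5465)
n_3 = (-0.7834, -0.6216)
n_4 = (+0.3045, -0.9525)
n_5 = (+0.7514, -0.6598)
  (0,1): δ = 101.86°  ·
  (0,2): δ = 66.24°  ·
  (0,3): δ = 5.32°  ✓
  (0,4): δ = 74.62°  ·
  (0,5): δ = 105.60°  ·
  (1,2): δ = 144.38°  ·
  (1,3): δ = 72.82°  ·
  (1,4): δ = 3.52°  ✓
  (1,5): δ = 27.46°  ✓
  (2,3): δ = 108.44°  ·
  (2,4): δ = 39.15°  ✓
  (2,5): δ = 8.16°  ✓
  (3,4): δ = 110.70°  ·
  (3,5): δ = 79.72°  ·
  (4,5): δ = 149.01°  ·
antipodal pairs: 5

count = 5; pairs: (0,3), (1,4), (1,5), (2,4), (2,5)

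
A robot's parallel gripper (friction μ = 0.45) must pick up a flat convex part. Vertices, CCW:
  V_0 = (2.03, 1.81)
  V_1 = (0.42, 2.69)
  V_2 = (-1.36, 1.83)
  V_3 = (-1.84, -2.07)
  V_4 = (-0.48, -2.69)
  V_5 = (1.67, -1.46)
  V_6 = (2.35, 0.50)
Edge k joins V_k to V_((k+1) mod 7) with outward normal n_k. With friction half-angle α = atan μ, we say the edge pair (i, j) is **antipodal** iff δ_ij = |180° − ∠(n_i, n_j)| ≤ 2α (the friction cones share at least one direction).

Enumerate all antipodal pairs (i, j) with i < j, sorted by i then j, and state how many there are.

α = atan 0.45 = 24.23°;  2α = 48.46°
n_0 = (+0.4796, +0.8775)
n_1 = (-0.4350, +0.9004)
n_2 = (-0.9925, +0.1222)
n_3 = (-0.4148, -0.9099)
n_4 = (+0.4966, -0.8680)
n_5 = (+0.9448, -0.3278)
n_6 = (+0.9714, +0.2373)
  (0,1): δ = 125.55°  ·
  (0,2): δ = 68.36°  ·
  (0,3): δ = 4.15°  ✓
  (0,4): δ = 58.43°  ·
  (0,5): δ = 99.53°  ·
  (0,6): δ = 132.39°  ·
  (1,2): δ = 122.80°  ·
  (1,3): δ = 50.29°  ·
  (1,4): δ = 3.99°  ✓
  (1,5): δ = 45.08°  ✓
  (1,6): δ = 77.94°  ·
  (2,3): δ = 107.49°  ·
  (2,4): δ = 53.21°  ·
  (2,5): δ = 12.12°  ✓
  (2,6): δ = 20.74°  ✓
  (3,4): δ = 125.72°  ·
  (3,5): δ = 84.63°  ·
  (3,6): δ = 51.77°  ·
  (4,5): δ = 138.91°  ·
  (4,6): δ = 106.05°  ·
  (5,6): δ = 147.14°  ·
antipodal pairs: 5

count = 5; pairs: (0,3), (1,4), (1,5), (2,5), (2,6)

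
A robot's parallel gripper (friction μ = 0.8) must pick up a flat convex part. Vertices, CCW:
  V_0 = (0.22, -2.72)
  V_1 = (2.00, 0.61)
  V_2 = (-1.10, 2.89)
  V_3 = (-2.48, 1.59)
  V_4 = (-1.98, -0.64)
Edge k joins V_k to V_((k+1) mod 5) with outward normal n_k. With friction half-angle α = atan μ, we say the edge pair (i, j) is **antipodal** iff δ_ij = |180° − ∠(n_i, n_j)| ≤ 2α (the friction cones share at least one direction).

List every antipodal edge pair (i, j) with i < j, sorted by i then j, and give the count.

count = 5; pairs: (0,2), (0,3), (0,4), (1,3), (1,4)

α = atan 0.8 = 38.66°;  2α = 77.32°
n_0 = (+0.8819, -0.4714)
n_1 = (+0.5925, +0.8056)
n_2 = (-0.6857, +0.7279)
n_3 = (-0.9758, -0.2188)
n_4 = (-0.6870, -0.7266)
  (0,1): δ = 98.21°  ·
  (0,2): δ = 18.58°  ✓
  (0,3): δ = 40.76°  ✓
  (0,4): δ = 74.73°  ✓
  (1,2): δ = 100.38°  ·
  (1,3): δ = 41.03°  ✓
  (1,4): δ = 7.06°  ✓
  (2,3): δ = 120.65°  ·
  (2,4): δ = 86.68°  ·
  (3,4): δ = 146.03°  ·
antipodal pairs: 5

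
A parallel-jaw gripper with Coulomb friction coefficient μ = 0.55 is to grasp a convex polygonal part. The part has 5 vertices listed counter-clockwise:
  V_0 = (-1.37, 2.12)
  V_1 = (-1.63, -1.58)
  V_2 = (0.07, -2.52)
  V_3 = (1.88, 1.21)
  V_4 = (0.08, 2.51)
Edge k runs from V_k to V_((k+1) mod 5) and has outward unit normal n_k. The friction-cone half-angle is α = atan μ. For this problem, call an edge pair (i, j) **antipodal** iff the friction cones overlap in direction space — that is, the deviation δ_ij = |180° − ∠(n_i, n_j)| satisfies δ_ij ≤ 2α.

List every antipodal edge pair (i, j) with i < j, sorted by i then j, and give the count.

count = 4; pairs: (0,2), (1,3), (1,4), (2,4)

α = atan 0.55 = 28.81°;  2α = 57.62°
n_0 = (-0.9975, +0.0701)
n_1 = (-0.4839, -0.8751)
n_2 = (+0.8997, -0.4366)
n_3 = (+0.5855, +0.8107)
n_4 = (-0.2597, +0.9657)
  (0,1): δ = 114.92°  ·
  (0,2): δ = 21.87°  ✓
  (0,3): δ = 58.18°  ·
  (0,4): δ = 109.07°  ·
  (1,2): δ = 86.95°  ·
  (1,3): δ = 6.90°  ✓
  (1,4): δ = 43.99°  ✓
  (2,3): δ = 99.95°  ·
  (2,4): δ = 49.06°  ✓
  (3,4): δ = 129.11°  ·
antipodal pairs: 4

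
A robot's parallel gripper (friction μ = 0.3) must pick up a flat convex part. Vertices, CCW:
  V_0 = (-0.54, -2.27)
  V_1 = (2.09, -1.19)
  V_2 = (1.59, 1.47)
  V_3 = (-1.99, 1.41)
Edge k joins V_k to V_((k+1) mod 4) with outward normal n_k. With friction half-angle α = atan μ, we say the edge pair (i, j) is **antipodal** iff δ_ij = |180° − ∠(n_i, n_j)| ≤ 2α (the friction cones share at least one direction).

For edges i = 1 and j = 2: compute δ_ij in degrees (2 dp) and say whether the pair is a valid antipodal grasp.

α = atan 0.3 = 16.70°;  2α = 33.40°
edge 1: e_1 = (-0.50, +2.66);  n_1 = (+0.9828, +0.1847)
edge 2: e_2 = (-3.58, -0.06);  n_2 = (-0.0168, +0.9999)
∠(n_1, n_2) = 80.31°
δ = |180° − 80.31°| = 99.69°
99.69° > 2α = 33.40°  →  invalid

δ = 99.69°, invalid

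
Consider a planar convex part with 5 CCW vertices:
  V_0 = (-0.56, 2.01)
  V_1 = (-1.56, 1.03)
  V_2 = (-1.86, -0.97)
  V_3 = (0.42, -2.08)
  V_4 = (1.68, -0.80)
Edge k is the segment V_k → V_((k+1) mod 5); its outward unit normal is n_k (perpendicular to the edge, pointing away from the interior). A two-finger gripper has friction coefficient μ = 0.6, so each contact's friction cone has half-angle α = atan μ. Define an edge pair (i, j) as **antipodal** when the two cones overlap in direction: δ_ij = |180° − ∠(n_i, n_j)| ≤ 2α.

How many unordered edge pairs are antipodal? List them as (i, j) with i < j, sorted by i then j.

count = 4; pairs: (0,3), (1,3), (1,4), (2,4)

α = atan 0.6 = 30.96°;  2α = 61.93°
n_0 = (-0.6999, +0.7142)
n_1 = (-0.9889, +0.1483)
n_2 = (-0.4377, -0.8991)
n_3 = (+0.7127, -0.7015)
n_4 = (+0.7820, +0.6233)
  (0,1): δ = 142.95°  ·
  (0,2): δ = 70.38°  ·
  (0,3): δ = 1.03°  ✓
  (0,4): δ = 84.14°  ·
  (1,2): δ = 107.43°  ·
  (1,3): δ = 36.02°  ✓
  (1,4): δ = 47.09°  ✓
  (2,3): δ = 108.59°  ·
  (2,4): δ = 25.48°  ✓
  (3,4): δ = 96.89°  ·
antipodal pairs: 4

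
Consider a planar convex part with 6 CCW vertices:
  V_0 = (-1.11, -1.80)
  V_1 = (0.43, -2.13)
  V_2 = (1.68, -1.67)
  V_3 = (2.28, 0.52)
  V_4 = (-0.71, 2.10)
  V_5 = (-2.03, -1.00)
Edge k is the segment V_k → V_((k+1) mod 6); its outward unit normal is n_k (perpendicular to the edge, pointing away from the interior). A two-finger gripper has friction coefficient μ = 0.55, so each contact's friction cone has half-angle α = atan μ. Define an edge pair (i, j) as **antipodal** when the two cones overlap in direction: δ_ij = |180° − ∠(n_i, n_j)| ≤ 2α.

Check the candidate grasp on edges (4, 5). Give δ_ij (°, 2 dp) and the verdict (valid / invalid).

δ = 107.94°, invalid

α = atan 0.55 = 28.81°;  2α = 57.62°
edge 4: e_4 = (-1.32, -3.10);  n_4 = (-0.9201, +0.3918)
edge 5: e_5 = (+0.92, -0.80);  n_5 = (-0.6562, -0.7546)
∠(n_4, n_5) = 72.06°
δ = |180° − 72.06°| = 107.94°
107.94° > 2α = 57.62°  →  invalid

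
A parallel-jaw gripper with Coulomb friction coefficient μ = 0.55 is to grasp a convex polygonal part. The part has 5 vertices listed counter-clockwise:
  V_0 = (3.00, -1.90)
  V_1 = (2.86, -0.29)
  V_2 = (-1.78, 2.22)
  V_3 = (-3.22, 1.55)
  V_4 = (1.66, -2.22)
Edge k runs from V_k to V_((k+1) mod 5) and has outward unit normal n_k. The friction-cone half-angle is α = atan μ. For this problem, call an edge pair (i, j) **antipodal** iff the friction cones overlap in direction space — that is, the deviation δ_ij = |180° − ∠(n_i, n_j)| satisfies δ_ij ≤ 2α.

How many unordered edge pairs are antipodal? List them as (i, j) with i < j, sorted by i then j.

count = 4; pairs: (0,3), (1,3), (1,4), (2,4)

α = atan 0.55 = 28.81°;  2α = 57.62°
n_0 = (+0.9962, +0.0866)
n_1 = (+0.4758, +0.8796)
n_2 = (-0.4219, +0.9067)
n_3 = (-0.6114, -0.7914)
n_4 = (+0.2323, -0.9727)
  (0,1): δ = 123.38°  ·
  (0,2): δ = 70.02°  ·
  (0,3): δ = 47.34°  ✓
  (0,4): δ = 98.46°  ·
  (1,2): δ = 126.64°  ·
  (1,3): δ = 9.28°  ✓
  (1,4): δ = 41.84°  ✓
  (2,3): δ = 62.64°  ·
  (2,4): δ = 11.52°  ✓
  (3,4): δ = 128.88°  ·
antipodal pairs: 4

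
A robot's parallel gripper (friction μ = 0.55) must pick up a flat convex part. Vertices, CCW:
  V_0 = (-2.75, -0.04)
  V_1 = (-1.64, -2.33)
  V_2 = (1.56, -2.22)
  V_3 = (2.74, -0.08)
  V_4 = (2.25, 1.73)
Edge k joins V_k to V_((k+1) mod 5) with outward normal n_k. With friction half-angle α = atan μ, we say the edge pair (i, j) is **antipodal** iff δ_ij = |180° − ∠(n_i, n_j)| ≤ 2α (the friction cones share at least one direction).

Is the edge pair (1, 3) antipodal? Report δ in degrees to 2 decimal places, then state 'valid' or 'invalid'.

δ = 76.82°, invalid

α = atan 0.55 = 28.81°;  2α = 57.62°
edge 1: e_1 = (+3.20, +0.11);  n_1 = (+0.0344, -0.9994)
edge 3: e_3 = (-0.49, +1.81);  n_3 = (+0.9653, +0.2613)
∠(n_1, n_3) = 103.18°
δ = |180° − 103.18°| = 76.82°
76.82° > 2α = 57.62°  →  invalid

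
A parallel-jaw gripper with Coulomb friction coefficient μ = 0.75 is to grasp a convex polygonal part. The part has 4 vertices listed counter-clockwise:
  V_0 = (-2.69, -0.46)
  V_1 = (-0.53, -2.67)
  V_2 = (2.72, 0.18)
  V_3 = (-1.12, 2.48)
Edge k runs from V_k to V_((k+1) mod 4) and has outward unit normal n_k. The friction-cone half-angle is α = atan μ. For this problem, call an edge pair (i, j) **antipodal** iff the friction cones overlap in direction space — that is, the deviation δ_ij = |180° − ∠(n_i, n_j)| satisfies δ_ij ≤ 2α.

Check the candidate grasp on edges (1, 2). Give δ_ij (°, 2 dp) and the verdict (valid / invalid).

α = atan 0.75 = 36.87°;  2α = 73.74°
edge 1: e_1 = (+3.25, +2.85);  n_1 = (+0.6593, -0.7519)
edge 2: e_2 = (-3.84, +2.30);  n_2 = (+0.5138, +0.8579)
∠(n_1, n_2) = 107.83°
δ = |180° − 107.83°| = 72.17°
72.17° ≤ 2α = 73.74°  →  valid

δ = 72.17°, valid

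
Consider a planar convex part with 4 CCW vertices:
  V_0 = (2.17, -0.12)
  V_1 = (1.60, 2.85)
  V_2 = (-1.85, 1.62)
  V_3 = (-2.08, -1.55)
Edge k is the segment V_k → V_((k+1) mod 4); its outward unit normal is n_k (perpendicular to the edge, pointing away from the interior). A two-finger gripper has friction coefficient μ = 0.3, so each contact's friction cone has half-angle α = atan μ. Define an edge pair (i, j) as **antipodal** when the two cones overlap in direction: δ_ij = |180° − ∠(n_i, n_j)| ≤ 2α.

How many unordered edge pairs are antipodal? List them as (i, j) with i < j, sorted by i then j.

α = atan 0.3 = 16.70°;  2α = 33.40°
n_0 = (+0.9821, +0.1885)
n_1 = (-0.3358, +0.9419)
n_2 = (-0.9974, +0.0724)
n_3 = (+0.3189, -0.9478)
  (0,1): δ = 81.24°  ·
  (0,2): δ = 15.01°  ✓
  (0,3): δ = 97.73°  ·
  (1,2): δ = 113.77°  ·
  (1,3): δ = 1.03°  ✓
  (2,3): δ = 67.25°  ·
antipodal pairs: 2

count = 2; pairs: (0,2), (1,3)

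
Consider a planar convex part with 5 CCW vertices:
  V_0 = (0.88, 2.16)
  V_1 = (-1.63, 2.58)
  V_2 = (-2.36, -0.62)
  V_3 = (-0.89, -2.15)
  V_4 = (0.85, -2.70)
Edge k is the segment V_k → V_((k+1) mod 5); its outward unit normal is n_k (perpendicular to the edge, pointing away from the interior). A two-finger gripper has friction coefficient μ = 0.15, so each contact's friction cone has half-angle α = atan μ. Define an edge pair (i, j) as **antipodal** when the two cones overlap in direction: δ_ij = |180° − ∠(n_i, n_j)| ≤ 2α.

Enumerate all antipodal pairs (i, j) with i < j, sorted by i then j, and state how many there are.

count = 2; pairs: (0,3), (1,4)

α = atan 0.15 = 8.53°;  2α = 17.06°
n_0 = (+0.1650, +0.9863)
n_1 = (-0.9750, +0.2224)
n_2 = (-0.7211, -0.6928)
n_3 = (-0.3014, -0.9535)
n_4 = (+1.0000, -0.0062)
  (0,1): δ = 93.35°  ·
  (0,2): δ = 36.65°  ·
  (0,3): δ = 8.04°  ✓
  (0,4): δ = 99.15°  ·
  (1,2): δ = 123.30°  ·
  (1,3): δ = 94.69°  ·
  (1,4): δ = 12.50°  ✓
  (2,3): δ = 151.40°  ·
  (2,4): δ = 44.21°  ·
  (3,4): δ = 72.81°  ·
antipodal pairs: 2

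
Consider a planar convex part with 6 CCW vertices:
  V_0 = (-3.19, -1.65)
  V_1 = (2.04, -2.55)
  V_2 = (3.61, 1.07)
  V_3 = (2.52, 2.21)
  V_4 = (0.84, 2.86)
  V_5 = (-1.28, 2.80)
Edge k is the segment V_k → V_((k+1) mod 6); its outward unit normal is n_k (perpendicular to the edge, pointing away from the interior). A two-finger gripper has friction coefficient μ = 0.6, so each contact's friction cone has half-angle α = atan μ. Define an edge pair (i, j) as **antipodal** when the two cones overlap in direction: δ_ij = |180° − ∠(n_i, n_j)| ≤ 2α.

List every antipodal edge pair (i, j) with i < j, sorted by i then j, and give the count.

count = 4; pairs: (0,2), (0,3), (0,4), (1,5)

α = atan 0.6 = 30.96°;  2α = 61.93°
n_0 = (-0.1696, -0.9855)
n_1 = (+0.9174, -0.3979)
n_2 = (+0.7228, +0.6911)
n_3 = (+0.3608, +0.9326)
n_4 = (-0.0283, +0.9996)
n_5 = (-0.9189, +0.3944)
  (0,1): δ = 103.68°  ·
  (0,2): δ = 36.52°  ✓
  (0,3): δ = 11.39°  ✓
  (0,4): δ = 11.39°  ✓
  (0,5): δ = 76.53°  ·
  (1,2): δ = 112.84°  ·
  (1,3): δ = 87.71°  ·
  (1,4): δ = 64.93°  ·
  (1,5): δ = 0.22°  ✓
  (2,3): δ = 154.87°  ·
  (2,4): δ = 132.09°  ·
  (2,5): δ = 66.95°  ·
  (3,4): δ = 157.23°  ·
  (3,5): δ = 92.08°  ·
  (4,5): δ = 114.85°  ·
antipodal pairs: 4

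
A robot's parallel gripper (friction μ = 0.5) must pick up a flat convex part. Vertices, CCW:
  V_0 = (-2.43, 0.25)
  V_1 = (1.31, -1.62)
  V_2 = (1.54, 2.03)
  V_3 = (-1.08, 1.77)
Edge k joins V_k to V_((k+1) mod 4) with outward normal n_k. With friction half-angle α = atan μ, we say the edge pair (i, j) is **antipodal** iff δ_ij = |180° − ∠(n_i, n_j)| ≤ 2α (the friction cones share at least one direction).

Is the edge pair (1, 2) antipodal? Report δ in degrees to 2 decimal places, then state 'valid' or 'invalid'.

δ = 80.73°, invalid

α = atan 0.5 = 26.57°;  2α = 53.13°
edge 1: e_1 = (+0.23, +3.65);  n_1 = (+0.9980, -0.0629)
edge 2: e_2 = (-2.62, -0.26);  n_2 = (-0.0988, +0.9951)
∠(n_1, n_2) = 99.27°
δ = |180° − 99.27°| = 80.73°
80.73° > 2α = 53.13°  →  invalid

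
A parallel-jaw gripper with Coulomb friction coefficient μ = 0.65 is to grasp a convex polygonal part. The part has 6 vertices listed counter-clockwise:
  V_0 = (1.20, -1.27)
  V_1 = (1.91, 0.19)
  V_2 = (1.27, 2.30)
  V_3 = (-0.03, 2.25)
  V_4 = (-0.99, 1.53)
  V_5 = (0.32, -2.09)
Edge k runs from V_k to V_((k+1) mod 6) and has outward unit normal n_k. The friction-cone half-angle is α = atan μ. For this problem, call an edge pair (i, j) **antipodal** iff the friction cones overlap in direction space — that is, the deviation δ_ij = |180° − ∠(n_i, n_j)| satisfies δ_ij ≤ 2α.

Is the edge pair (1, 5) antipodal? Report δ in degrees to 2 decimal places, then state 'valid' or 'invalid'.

α = atan 0.65 = 33.02°;  2α = 66.05°
edge 1: e_1 = (-0.64, +2.11);  n_1 = (+0.9569, +0.2903)
edge 5: e_5 = (+0.88, +0.82);  n_5 = (+0.6817, -0.7316)
∠(n_1, n_5) = 63.89°
δ = |180° − 63.89°| = 116.11°
116.11° > 2α = 66.05°  →  invalid

δ = 116.11°, invalid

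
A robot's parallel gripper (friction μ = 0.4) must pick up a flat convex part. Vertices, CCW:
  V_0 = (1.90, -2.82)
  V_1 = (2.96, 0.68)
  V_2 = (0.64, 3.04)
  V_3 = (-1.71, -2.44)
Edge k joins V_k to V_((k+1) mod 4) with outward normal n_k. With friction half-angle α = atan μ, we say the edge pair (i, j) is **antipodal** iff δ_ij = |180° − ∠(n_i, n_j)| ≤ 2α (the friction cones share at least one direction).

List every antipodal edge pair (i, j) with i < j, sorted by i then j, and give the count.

count = 2; pairs: (0,2), (1,3)

α = atan 0.4 = 21.80°;  2α = 43.60°
n_0 = (+0.9571, -0.2899)
n_1 = (+0.7131, +0.7010)
n_2 = (-0.9191, +0.3941)
n_3 = (-0.1047, -0.9945)
  (0,1): δ = 118.64°  ·
  (0,2): δ = 6.36°  ✓
  (0,3): δ = 100.84°  ·
  (1,2): δ = 67.72°  ·
  (1,3): δ = 39.48°  ✓
  (2,3): δ = 72.80°  ·
antipodal pairs: 2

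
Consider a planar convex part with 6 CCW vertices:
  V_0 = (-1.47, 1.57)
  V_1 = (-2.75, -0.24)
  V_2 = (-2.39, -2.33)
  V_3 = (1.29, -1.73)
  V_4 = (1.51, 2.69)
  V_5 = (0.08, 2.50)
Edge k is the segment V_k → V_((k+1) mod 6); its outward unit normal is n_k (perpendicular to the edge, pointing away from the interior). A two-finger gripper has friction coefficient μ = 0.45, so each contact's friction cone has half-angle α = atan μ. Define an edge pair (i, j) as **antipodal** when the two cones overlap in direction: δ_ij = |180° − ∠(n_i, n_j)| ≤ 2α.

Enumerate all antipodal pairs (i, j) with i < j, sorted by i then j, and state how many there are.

count = 5; pairs: (0,2), (0,3), (1,3), (2,4), (2,5)

α = atan 0.45 = 24.23°;  2α = 48.46°
n_0 = (-0.8165, +0.5774)
n_1 = (-0.9855, -0.1697)
n_2 = (+0.1609, -0.9870)
n_3 = (+0.9988, -0.0497)
n_4 = (-0.1317, +0.9913)
n_5 = (-0.5145, +0.8575)
  (0,1): δ = 134.96°  ·
  (0,2): δ = 45.47°  ✓
  (0,3): δ = 32.42°  ✓
  (0,4): δ = 132.84°  ·
  (0,5): δ = 156.23°  ·
  (1,2): δ = 90.51°  ·
  (1,3): δ = 12.62°  ✓
  (1,4): δ = 87.80°  ·
  (1,5): δ = 111.19°  ·
  (2,3): δ = 102.11°  ·
  (2,4): δ = 1.69°  ✓
  (2,5): δ = 21.70°  ✓
  (3,4): δ = 79.58°  ·
  (3,5): δ = 56.19°  ·
  (4,5): δ = 156.60°  ·
antipodal pairs: 5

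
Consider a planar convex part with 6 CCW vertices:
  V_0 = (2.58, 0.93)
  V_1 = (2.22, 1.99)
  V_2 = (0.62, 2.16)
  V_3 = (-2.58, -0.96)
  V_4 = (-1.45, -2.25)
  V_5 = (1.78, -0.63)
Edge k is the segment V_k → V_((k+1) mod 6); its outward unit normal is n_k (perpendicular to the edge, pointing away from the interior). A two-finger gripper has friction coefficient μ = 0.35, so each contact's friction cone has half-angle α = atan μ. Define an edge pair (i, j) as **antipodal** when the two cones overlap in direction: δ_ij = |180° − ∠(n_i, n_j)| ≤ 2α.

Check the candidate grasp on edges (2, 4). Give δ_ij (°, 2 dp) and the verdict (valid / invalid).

α = atan 0.35 = 19.29°;  2α = 38.58°
edge 2: e_2 = (-3.20, -3.12);  n_2 = (-0.6981, +0.7160)
edge 4: e_4 = (+3.23, +1.62);  n_4 = (+0.4483, -0.8939)
∠(n_2, n_4) = 162.36°
δ = |180° − 162.36°| = 17.64°
17.64° ≤ 2α = 38.58°  →  valid

δ = 17.64°, valid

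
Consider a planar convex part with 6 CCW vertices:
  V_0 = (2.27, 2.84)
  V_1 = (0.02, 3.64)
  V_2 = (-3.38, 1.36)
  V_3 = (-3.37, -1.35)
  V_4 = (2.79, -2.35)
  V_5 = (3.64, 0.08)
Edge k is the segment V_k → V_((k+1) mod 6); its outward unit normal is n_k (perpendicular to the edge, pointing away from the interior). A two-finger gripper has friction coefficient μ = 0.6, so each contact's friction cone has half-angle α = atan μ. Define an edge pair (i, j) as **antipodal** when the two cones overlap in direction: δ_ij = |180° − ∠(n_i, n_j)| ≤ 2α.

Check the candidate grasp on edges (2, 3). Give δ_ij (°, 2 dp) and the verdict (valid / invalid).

α = atan 0.6 = 30.96°;  2α = 61.93°
edge 2: e_2 = (+0.01, -2.71);  n_2 = (-1.0000, -0.0037)
edge 3: e_3 = (+6.16, -1.00);  n_3 = (-0.1602, -0.9871)
∠(n_2, n_3) = 80.57°
δ = |180° − 80.57°| = 99.43°
99.43° > 2α = 61.93°  →  invalid

δ = 99.43°, invalid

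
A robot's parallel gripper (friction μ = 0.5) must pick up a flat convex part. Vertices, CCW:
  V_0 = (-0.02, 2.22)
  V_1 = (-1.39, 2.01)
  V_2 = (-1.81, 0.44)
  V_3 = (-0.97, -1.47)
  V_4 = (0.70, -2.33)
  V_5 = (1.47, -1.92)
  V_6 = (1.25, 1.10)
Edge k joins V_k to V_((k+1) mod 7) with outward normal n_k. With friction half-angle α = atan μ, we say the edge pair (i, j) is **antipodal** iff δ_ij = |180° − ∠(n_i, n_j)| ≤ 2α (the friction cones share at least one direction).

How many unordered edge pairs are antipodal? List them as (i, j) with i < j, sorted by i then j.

count = 7; pairs: (0,3), (0,4), (1,4), (1,5), (2,5), (2,6), (3,6)

α = atan 0.5 = 26.57°;  2α = 53.13°
n_0 = (-0.1515, +0.9885)
n_1 = (-0.9660, +0.2584)
n_2 = (-0.9154, -0.4026)
n_3 = (-0.4578, -0.8890)
n_4 = (+0.4700, -0.8827)
n_5 = (+0.9974, +0.0727)
n_6 = (+0.6614, +0.7500)
  (0,1): δ = 113.69°  ·
  (0,2): δ = 74.98°  ·
  (0,3): δ = 35.96°  ✓
  (0,4): δ = 19.32°  ✓
  (0,5): δ = 85.45°  ·
  (0,6): δ = 129.88°  ·
  (1,2): δ = 141.28°  ·
  (1,3): δ = 102.27°  ·
  (1,4): δ = 46.99°  ✓
  (1,5): δ = 19.14°  ✓
  (1,6): δ = 63.57°  ·
  (2,3): δ = 140.99°  ·
  (2,4): δ = 85.71°  ·
  (2,5): δ = 19.57°  ✓
  (2,6): δ = 24.85°  ✓
  (3,4): δ = 124.72°  ·
  (3,5): δ = 58.59°  ·
  (3,6): δ = 14.16°  ✓
  (4,5): δ = 113.87°  ·
  (4,6): δ = 69.44°  ·
  (5,6): δ = 135.58°  ·
antipodal pairs: 7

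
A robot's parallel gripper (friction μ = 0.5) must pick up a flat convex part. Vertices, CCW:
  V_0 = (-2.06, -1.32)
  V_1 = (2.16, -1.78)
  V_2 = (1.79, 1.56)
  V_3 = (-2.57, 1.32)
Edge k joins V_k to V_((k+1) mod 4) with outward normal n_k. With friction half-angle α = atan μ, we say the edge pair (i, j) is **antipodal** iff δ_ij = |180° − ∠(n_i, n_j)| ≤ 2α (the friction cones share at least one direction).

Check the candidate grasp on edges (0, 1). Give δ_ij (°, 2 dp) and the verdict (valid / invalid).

α = atan 0.5 = 26.57°;  2α = 53.13°
edge 0: e_0 = (+4.22, -0.46);  n_0 = (-0.1084, -0.9941)
edge 1: e_1 = (-0.37, +3.34);  n_1 = (+0.9939, +0.1101)
∠(n_0, n_1) = 102.54°
δ = |180° − 102.54°| = 77.46°
77.46° > 2α = 53.13°  →  invalid

δ = 77.46°, invalid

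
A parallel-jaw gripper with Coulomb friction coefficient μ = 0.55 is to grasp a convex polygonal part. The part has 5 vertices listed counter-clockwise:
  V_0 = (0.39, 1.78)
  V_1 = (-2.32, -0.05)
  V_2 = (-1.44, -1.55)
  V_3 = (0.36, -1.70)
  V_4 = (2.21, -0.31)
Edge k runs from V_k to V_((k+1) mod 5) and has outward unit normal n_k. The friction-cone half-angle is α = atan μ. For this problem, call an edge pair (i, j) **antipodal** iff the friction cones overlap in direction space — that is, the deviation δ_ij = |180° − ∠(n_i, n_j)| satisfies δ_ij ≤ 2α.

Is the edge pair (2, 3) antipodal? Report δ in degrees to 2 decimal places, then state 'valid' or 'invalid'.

α = atan 0.55 = 28.81°;  2α = 57.62°
edge 2: e_2 = (+1.80, -0.15);  n_2 = (-0.0830, -0.9965)
edge 3: e_3 = (+1.85, +1.39);  n_3 = (+0.6007, -0.7995)
∠(n_2, n_3) = 41.68°
δ = |180° − 41.68°| = 138.32°
138.32° > 2α = 57.62°  →  invalid

δ = 138.32°, invalid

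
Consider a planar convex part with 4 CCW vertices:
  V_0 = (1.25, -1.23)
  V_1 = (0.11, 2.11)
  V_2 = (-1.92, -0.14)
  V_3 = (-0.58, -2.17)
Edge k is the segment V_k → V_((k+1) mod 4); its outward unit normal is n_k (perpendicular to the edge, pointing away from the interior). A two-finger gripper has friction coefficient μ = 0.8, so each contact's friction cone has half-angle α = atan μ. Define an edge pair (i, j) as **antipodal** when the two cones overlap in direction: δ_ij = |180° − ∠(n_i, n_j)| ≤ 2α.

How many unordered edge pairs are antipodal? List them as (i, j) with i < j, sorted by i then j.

count = 3; pairs: (0,1), (0,2), (1,3)

α = atan 0.8 = 38.66°;  2α = 77.32°
n_0 = (+0.9464, +0.3230)
n_1 = (-0.7425, +0.6699)
n_2 = (-0.8346, -0.5509)
n_3 = (+0.4569, -0.8895)
  (0,1): δ = 60.90°  ✓
  (0,2): δ = 14.58°  ✓
  (0,3): δ = 98.34°  ·
  (1,2): δ = 104.51°  ·
  (1,3): δ = 20.75°  ✓
  (2,3): δ = 96.24°  ·
antipodal pairs: 3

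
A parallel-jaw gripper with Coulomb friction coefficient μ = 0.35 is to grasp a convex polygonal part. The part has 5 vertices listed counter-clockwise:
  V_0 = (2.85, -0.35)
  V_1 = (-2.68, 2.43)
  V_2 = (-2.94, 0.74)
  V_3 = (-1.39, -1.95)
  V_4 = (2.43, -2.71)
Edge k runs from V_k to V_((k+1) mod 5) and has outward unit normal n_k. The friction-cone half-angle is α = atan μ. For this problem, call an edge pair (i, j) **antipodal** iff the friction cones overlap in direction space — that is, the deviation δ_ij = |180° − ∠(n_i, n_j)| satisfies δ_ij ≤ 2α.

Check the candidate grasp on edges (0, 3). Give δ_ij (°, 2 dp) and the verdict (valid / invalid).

δ = 15.44°, valid

α = atan 0.35 = 19.29°;  2α = 38.58°
edge 0: e_0 = (-5.53, +2.78);  n_0 = (+0.4492, +0.8935)
edge 3: e_3 = (+3.82, -0.76);  n_3 = (-0.1951, -0.9808)
∠(n_0, n_3) = 164.56°
δ = |180° − 164.56°| = 15.44°
15.44° ≤ 2α = 38.58°  →  valid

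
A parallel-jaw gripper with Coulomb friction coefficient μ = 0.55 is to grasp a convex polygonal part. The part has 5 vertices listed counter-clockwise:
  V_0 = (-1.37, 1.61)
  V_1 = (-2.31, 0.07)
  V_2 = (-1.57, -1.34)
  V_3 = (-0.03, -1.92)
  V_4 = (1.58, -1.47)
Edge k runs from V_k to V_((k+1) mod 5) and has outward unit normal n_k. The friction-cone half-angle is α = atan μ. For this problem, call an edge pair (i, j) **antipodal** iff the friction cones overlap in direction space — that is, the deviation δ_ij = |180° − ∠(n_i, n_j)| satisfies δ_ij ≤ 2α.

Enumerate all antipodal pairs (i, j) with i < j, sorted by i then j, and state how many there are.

α = atan 0.55 = 28.81°;  2α = 57.62°
n_0 = (-0.8536, +0.5210)
n_1 = (-0.8855, -0.4647)
n_2 = (-0.3525, -0.9358)
n_3 = (+0.2692, -0.9631)
n_4 = (+0.7222, +0.6917)
  (0,1): δ = 120.91°  ·
  (0,2): δ = 79.24°  ·
  (0,3): δ = 42.98°  ✓
  (0,4): δ = 75.16°  ·
  (1,2): δ = 138.33°  ·
  (1,3): δ = 102.08°  ·
  (1,4): δ = 16.07°  ✓
  (2,3): δ = 143.75°  ·
  (2,4): δ = 25.60°  ✓
  (3,4): δ = 61.85°  ·
antipodal pairs: 3

count = 3; pairs: (0,3), (1,4), (2,4)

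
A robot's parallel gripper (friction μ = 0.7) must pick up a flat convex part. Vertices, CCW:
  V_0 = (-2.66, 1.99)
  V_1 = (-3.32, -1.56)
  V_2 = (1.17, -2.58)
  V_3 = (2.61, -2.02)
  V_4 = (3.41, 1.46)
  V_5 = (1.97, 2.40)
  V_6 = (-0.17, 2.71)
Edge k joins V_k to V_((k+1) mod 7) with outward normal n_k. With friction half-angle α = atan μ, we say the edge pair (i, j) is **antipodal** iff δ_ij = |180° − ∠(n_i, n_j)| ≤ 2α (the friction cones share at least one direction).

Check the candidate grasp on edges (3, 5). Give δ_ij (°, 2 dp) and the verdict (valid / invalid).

δ = 85.30°, invalid

α = atan 0.7 = 34.99°;  2α = 69.98°
edge 3: e_3 = (+0.80, +3.48);  n_3 = (+0.9746, -0.2240)
edge 5: e_5 = (-2.14, +0.31);  n_5 = (+0.1434, +0.9897)
∠(n_3, n_5) = 94.70°
δ = |180° − 94.70°| = 85.30°
85.30° > 2α = 69.98°  →  invalid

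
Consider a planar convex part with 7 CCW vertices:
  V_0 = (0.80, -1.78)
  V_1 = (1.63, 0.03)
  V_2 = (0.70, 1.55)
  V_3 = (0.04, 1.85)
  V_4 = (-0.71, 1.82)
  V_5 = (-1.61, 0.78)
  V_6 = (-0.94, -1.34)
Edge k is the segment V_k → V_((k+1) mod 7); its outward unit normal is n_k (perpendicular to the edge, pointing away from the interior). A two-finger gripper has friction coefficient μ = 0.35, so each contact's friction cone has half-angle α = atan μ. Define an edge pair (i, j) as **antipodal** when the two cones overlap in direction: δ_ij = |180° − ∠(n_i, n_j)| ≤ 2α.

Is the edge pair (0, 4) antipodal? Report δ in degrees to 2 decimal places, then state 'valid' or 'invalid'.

δ = 16.24°, valid

α = atan 0.35 = 19.29°;  2α = 38.58°
edge 0: e_0 = (+0.83, +1.81);  n_0 = (+0.9090, -0.4168)
edge 4: e_4 = (-0.90, -1.04);  n_4 = (-0.7562, +0.6544)
∠(n_0, n_4) = 163.76°
δ = |180° − 163.76°| = 16.24°
16.24° ≤ 2α = 38.58°  →  valid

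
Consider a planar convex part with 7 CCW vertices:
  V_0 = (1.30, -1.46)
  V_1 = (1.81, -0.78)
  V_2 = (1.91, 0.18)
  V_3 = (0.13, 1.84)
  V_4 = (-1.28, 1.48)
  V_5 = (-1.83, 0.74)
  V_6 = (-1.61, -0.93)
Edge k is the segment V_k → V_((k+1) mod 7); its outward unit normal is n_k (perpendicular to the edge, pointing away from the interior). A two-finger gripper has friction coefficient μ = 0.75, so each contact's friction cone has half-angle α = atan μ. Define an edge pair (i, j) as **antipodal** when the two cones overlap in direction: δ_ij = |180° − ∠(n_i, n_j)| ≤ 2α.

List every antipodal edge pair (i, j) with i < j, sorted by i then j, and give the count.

count = 10; pairs: (0,3), (0,4), (0,5), (1,3), (1,4), (1,5), (2,5), (2,6), (3,6), (4,6)

α = atan 0.75 = 36.87°;  2α = 73.74°
n_0 = (+0.8000, -0.6000)
n_1 = (+0.9946, -0.1036)
n_2 = (+0.6820, +0.7313)
n_3 = (-0.2474, +0.9689)
n_4 = (-0.8026, +0.5965)
n_5 = (-0.9914, -0.1306)
n_6 = (-0.1792, -0.9838)
  (0,1): δ = 149.08°  ·
  (0,2): δ = 96.13°  ·
  (0,3): δ = 38.81°  ✓
  (0,4): δ = 0.25°  ✓
  (0,5): δ = 44.37°  ✓
  (0,6): δ = 116.55°  ·
  (1,2): δ = 127.06°  ·
  (1,3): δ = 69.73°  ✓
  (1,4): δ = 30.67°  ✓
  (1,5): δ = 13.45°  ✓
  (1,6): δ = 85.62°  ·
  (2,3): δ = 122.68°  ·
  (2,4): δ = 83.62°  ·
  (2,5): δ = 39.49°  ✓
  (2,6): δ = 32.68°  ✓
  (3,4): δ = 140.94°  ·
  (3,5): δ = 96.82°  ·
  (3,6): δ = 24.64°  ✓
  (4,5): δ = 135.87°  ·
  (4,6): δ = 63.70°  ✓
  (5,6): δ = 107.83°  ·
antipodal pairs: 10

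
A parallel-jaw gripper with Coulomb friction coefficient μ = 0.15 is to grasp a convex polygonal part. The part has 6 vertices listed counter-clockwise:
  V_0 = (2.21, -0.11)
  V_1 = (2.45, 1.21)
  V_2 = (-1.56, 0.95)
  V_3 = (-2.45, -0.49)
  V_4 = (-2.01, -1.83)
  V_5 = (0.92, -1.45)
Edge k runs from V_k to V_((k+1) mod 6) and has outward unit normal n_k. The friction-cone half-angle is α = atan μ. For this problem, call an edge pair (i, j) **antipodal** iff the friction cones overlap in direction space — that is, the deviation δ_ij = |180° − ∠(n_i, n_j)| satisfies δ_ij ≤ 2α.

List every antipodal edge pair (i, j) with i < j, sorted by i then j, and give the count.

α = atan 0.15 = 8.53°;  2α = 17.06°
n_0 = (+0.9839, -0.1789)
n_1 = (-0.0647, +0.9979)
n_2 = (-0.8506, +0.5257)
n_3 = (-0.9501, -0.3120)
n_4 = (+0.1286, -0.9917)
n_5 = (+0.7204, -0.6935)
  (0,1): δ = 75.99°  ·
  (0,2): δ = 21.41°  ·
  (0,3): δ = 28.48°  ·
  (0,4): δ = 107.69°  ·
  (0,5): δ = 146.39°  ·
  (1,2): δ = 125.43°  ·
  (1,3): δ = 75.53°  ·
  (1,4): δ = 3.68°  ✓
  (1,5): δ = 42.38°  ·
  (2,3): δ = 130.10°  ·
  (2,4): δ = 50.89°  ·
  (2,5): δ = 12.19°  ✓
  (3,4): δ = 100.79°  ·
  (3,5): δ = 62.09°  ·
  (4,5): δ = 141.30°  ·
antipodal pairs: 2

count = 2; pairs: (1,4), (2,5)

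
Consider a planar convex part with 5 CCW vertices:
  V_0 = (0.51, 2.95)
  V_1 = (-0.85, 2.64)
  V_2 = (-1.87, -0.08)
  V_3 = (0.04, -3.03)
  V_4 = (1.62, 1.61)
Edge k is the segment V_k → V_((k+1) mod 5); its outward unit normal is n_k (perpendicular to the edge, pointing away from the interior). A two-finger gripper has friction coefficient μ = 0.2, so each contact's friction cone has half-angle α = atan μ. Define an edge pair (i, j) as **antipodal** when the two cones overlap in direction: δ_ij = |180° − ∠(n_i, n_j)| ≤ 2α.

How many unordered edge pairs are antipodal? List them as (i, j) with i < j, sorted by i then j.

count = 2; pairs: (1,3), (2,4)

α = atan 0.2 = 11.31°;  2α = 22.62°
n_0 = (-0.2222, +0.9750)
n_1 = (-0.9363, +0.3511)
n_2 = (-0.8394, -0.5435)
n_3 = (+0.9466, -0.3223)
n_4 = (+0.7701, +0.6379)
  (0,1): δ = 123.40°  ·
  (0,2): δ = 69.92°  ·
  (0,3): δ = 58.35°  ·
  (0,4): δ = 116.80°  ·
  (1,2): δ = 126.52°  ·
  (1,3): δ = 1.75°  ✓
  (1,4): δ = 60.19°  ·
  (2,3): δ = 51.73°  ·
  (2,4): δ = 6.72°  ✓
  (3,4): δ = 121.56°  ·
antipodal pairs: 2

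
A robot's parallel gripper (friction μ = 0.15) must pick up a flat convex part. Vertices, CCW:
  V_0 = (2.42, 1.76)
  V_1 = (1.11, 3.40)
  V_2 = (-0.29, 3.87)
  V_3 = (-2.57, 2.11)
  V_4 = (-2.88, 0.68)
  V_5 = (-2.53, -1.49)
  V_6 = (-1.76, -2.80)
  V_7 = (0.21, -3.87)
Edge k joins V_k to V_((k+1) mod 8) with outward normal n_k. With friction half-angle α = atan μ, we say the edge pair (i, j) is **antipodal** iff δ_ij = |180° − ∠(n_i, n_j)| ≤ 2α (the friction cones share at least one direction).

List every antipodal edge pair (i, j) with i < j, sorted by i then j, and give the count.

count = 3; pairs: (0,5), (1,6), (3,7)

α = atan 0.15 = 8.53°;  2α = 17.06°
n_0 = (+0.7813, +0.6241)
n_1 = (+0.3183, +0.9480)
n_2 = (-0.6111, +0.7916)
n_3 = (-0.9773, +0.2119)
n_4 = (-0.9872, -0.1592)
n_5 = (-0.8621, -0.5067)
n_6 = (-0.4773, -0.8787)
n_7 = (+0.9309, -0.3654)
  (0,1): δ = 147.17°  ·
  (0,2): δ = 90.95°  ·
  (0,3): δ = 50.85°  ·
  (0,4): δ = 29.45°  ·
  (0,5): δ = 8.17°  ✓
  (0,6): δ = 22.87°  ·
  (0,7): δ = 119.95°  ·
  (1,2): δ = 123.78°  ·
  (1,3): δ = 83.67°  ·
  (1,4): δ = 62.28°  ·
  (1,5): δ = 41.00°  ·
  (1,6): δ = 9.95°  ✓
  (1,7): δ = 87.13°  ·
  (2,3): δ = 139.90°  ·
  (2,4): δ = 118.50°  ·
  (2,5): δ = 97.22°  ·
  (2,6): δ = 66.17°  ·
  (2,7): δ = 30.90°  ·
  (3,4): δ = 158.61°  ·
  (3,5): δ = 137.32°  ·
  (3,6): δ = 106.28°  ·
  (3,7): δ = 9.20°  ✓
  (4,5): δ = 158.72°  ·
  (4,6): δ = 127.67°  ·
  (4,7): δ = 30.59°  ·
  (5,6): δ = 148.95°  ·
  (5,7): δ = 51.88°  ·
  (6,7): δ = 82.92°  ·
antipodal pairs: 3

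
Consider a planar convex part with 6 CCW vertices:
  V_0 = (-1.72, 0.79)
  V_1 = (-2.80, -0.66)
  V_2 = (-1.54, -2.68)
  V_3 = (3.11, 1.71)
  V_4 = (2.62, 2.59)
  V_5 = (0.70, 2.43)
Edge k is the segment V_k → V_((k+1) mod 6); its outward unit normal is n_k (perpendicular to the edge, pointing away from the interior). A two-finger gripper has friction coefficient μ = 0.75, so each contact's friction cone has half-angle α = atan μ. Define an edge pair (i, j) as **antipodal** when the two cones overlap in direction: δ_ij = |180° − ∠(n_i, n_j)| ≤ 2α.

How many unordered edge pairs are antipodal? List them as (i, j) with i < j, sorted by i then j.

α = atan 0.75 = 36.87°;  2α = 73.74°
n_0 = (-0.8020, +0.5973)
n_1 = (-0.8485, -0.5292)
n_2 = (+0.6865, -0.7271)
n_3 = (+0.8737, +0.4865)
n_4 = (-0.0830, +0.9965)
n_5 = (-0.5610, +0.8278)
  (0,1): δ = 111.37°  ·
  (0,2): δ = 9.97°  ✓
  (0,3): δ = 65.79°  ✓
  (0,4): δ = 131.44°  ·
  (0,5): δ = 160.80°  ·
  (1,2): δ = 78.60°  ·
  (1,3): δ = 2.84°  ✓
  (1,4): δ = 62.81°  ✓
  (1,5): δ = 92.17°  ·
  (2,3): δ = 104.24°  ·
  (2,4): δ = 38.59°  ✓
  (2,5): δ = 9.23°  ✓
  (3,4): δ = 114.35°  ·
  (3,5): δ = 84.98°  ·
  (4,5): δ = 150.64°  ·
antipodal pairs: 6

count = 6; pairs: (0,2), (0,3), (1,3), (1,4), (2,4), (2,5)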